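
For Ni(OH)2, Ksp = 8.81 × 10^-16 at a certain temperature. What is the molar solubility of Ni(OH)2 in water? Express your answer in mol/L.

6.04 × 10^-6 M

Ni(OH)2(s) ⇌ Ni^2+ + 2 OH^-
Ksp = [Ni^2+][OH^-]^2
If s mol/L of Ni(OH)2 dissolves, [Ni^2+] = s and [OH^-] = 2s.
Substituting: Ksp = s(2s)^2 = 4s^3
s = (8.81 × 10^-16 / 4)^(1/3) = 6.04 × 10^-6 M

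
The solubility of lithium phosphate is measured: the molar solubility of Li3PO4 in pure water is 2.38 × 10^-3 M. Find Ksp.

Li3PO4(s) ⇌ 3 Li^+ + PO4^3-
For each mole of Li3PO4 that dissolves: [Li^+] = 3s, [PO4^3-] = s.
Ksp = [Li^+]^3[PO4^3-]
Ksp = (3s)^3s = 27s^4
With s = 2.38 × 10^-3: Ksp = 8.66 × 10^-10

Ksp ≈ 8.66 × 10^-10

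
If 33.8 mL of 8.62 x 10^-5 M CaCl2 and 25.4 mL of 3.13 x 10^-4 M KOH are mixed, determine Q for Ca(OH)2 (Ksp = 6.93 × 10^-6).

Total volume = 33.8 + 25.4 = 59.2 mL.
[Ca^2+] = 8.62 x 10^-5 × (33.8/59.2) = 4.922 × 10^-5 M
[OH^-] = 3.13 × 10^-4 × (25.4/59.2) = 1.343 × 10^-4 M
Ca(OH)2(s) ⇌ Ca^2+(aq) + 2 OH^-(aq), so Q = [Ca^2+][OH^-]^2
Q = (4.922 x 10^-5)(1.343 × 10^-4)^2 = 8.88 × 10^-13
Q < Ksp, so no precipitate of Ca(OH)2 forms.

Q = 8.88 × 10^-13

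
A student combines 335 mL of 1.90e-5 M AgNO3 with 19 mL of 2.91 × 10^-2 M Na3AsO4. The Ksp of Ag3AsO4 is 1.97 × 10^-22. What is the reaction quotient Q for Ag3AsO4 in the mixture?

Total volume = 335 + 19 = 354 mL.
[Ag^+] = 1.90 x 10^-5 × (335/354) = 1.798 x 10^-5 M
[AsO4^3-] = 2.91 × 10^-2 × (19/354) = 1.562 x 10^-3 M
Ag3AsO4(s) <=> 3 Ag^+(aq) + AsO4^3-(aq), so Q = [Ag^+]^3[AsO4^3-]
Q = (1.798 x 10^-5)^3(1.562 × 10^-3) = 9.08 x 10^-18
Q > Ksp, so Ag3AsO4 will precipitate.

Q = 9.08e-18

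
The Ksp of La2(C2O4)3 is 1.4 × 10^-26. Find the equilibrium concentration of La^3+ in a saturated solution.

[La^3+] = 5.3e-6 M

La2(C2O4)3(s) <=> 2 La^3+(aq) + 3 C2O4^2-(aq)
Ksp = [La^3+]^2[C2O4^2-]^3
If s mol/L of La2(C2O4)3 dissolves, [La^3+] = 2s and [C2O4^2-] = 3s.
Substituting: Ksp = (2s)^2(3s)^3 = 108s^5
Solving, s = (1.4 × 10^-26/108)^(1/5) = 2.65 x 10^-6 M
[La^3+] = 2s = 5.3 × 10^-6 M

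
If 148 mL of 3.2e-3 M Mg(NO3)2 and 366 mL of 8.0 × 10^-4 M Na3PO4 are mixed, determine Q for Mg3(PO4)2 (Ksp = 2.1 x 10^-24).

2.5 x 10^-16

Total volume = 148 + 366 = 514 mL.
[Mg^2+] = 3.2 × 10^-3 × (148/514) = 9.21 × 10^-4 M
[PO4^3-] = 8.0 x 10^-4 × (366/514) = 5.70 x 10^-4 M
Mg3(PO4)2(s) <=> 3 Mg^2+(aq) + 2 PO4^3-(aq), so Q = [Mg^2+]^3[PO4^3-]^2
Q = (9.21 x 10^-4)^3(5.70 × 10^-4)^2 = 2.5 x 10^-16
Q > Ksp, so Mg3(PO4)2 will precipitate.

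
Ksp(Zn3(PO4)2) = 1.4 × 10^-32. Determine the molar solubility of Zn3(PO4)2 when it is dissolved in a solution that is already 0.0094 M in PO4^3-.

s ≈ 1.8e-10 M

Zn3(PO4)2(s) ⇌ 3 Zn^2+(aq) + 2 PO4^3-(aq)
Ksp = [Zn^2+]^3[PO4^3-]^2
Let s be the molar solubility in this solution. [Zn^2+] = 3s, [PO4^3-] = 0.0094 + 2s ≈ 0.0094 (common-ion effect: PO4^3- is already 0.0094 M).
Ksp ≈ (3s)^3 × (0.0094)^2
s = 1.8 × 10^-10 M
Check: 2s = 3.6 × 10^-10 ≪ 0.0094, so the approximation is valid.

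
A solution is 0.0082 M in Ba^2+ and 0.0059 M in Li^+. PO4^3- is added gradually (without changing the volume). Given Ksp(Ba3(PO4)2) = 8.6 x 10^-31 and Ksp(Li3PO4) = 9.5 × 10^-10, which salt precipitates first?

Precipitation of each salt starts when its ion product equals its Ksp.
For Ba3(PO4)2: 8.6 x 10^-31 = (0.0082)^3 × [PO4^3-]^2  ⇒  [PO4^3-] = 1.2 x 10^-12 M.
For Li3PO4: 9.5 × 10^-10 = (0.0059)^3 × [PO4^3-]  ⇒  [PO4^3-] = 4.6 x 10^-3 M.
The salt with the lower threshold [PO4^3-] precipitates first: Ba3(PO4)2.

Ba3(PO4)2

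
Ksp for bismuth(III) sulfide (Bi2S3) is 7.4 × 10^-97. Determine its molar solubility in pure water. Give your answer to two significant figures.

s ≈ 2.3e-20 M

Bi2S3(s) <=> 2 Bi^3+(aq) + 3 S^2-(aq)
Ksp = [Bi^3+]^2[S^2-]^3
For each mole of Bi2S3 that dissolves: [Bi^3+] = 2s, [S^2-] = 3s.
Ksp = (2s)^2(3s)^3 = 108s^5
Solving, s = (7.4 × 10^-97/108)^(1/5) = 2.3 × 10^-20 M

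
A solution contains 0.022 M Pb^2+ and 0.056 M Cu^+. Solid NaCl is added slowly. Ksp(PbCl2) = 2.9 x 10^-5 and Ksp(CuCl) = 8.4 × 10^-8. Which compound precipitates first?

CuCl

Each salt begins to precipitate when Q = Ksp, i.e. when [Cl^-] reaches its threshold.
For PbCl2: 2.9 x 10^-5 = 0.022 × [Cl^-]^2  ⇒  [Cl^-] = 3.6 × 10^-2 M.
For CuCl: 8.4 × 10^-8 = 0.056 × [Cl^-]  ⇒  [Cl^-] = 1.5 x 10^-6 M.
The salt with the lower threshold [Cl^-] precipitates first: CuCl.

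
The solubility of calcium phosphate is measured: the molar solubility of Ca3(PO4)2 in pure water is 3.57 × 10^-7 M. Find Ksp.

Ksp ≈ 6.26 × 10^-31

Ca3(PO4)2(s) ⇌ 3 Ca^2+ + 2 PO4^3-
For each mole of Ca3(PO4)2 that dissolves: [Ca^2+] = 3s, [PO4^3-] = 2s.
Ksp = [Ca^2+]^3[PO4^3-]^2
So Ksp = (3s)^3 × (2s)^2 = 108s^5
Ksp = 108 × (3.57 × 10^-7)^5 = 6.26 x 10^-31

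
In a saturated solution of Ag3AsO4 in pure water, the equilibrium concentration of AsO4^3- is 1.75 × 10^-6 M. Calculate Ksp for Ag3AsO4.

Ag3AsO4(s) <=> 3 Ag^+(aq) + AsO4^3-(aq)
Stoichiometry gives [Ag^+] = (3/1)[AsO4^3-] = 5.250 x 10^-6 M.
Ksp = [Ag^+]^3[AsO4^3-]
Ksp = (5.250 × 10^-6)^3 × 1.75 × 10^-6 = 2.53 × 10^-22

Ksp = 2.53 x 10^-22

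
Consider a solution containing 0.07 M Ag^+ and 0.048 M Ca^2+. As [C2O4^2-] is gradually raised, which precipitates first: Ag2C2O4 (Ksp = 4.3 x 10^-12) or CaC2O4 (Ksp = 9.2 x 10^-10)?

Ag2C2O4

Precipitation of each salt starts when its ion product equals its Ksp.
For Ag2C2O4: 4.3 x 10^-12 = (0.07)^2 × [C2O4^2-]  ⇒  [C2O4^2-] = 8.8 × 10^-10 M.
For CaC2O4: 9.2 x 10^-10 = 0.048 × [C2O4^2-]  ⇒  [C2O4^2-] = 1.9 x 10^-8 M.
The salt with the lower threshold [C2O4^2-] precipitates first: Ag2C2O4.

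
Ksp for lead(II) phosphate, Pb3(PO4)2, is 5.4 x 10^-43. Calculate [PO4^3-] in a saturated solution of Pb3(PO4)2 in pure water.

[PO4^3-] = 2.8e-9 M

Pb3(PO4)2(s) ⇌ 3 Pb^2+ + 2 PO4^3-
Ksp = [Pb^2+]^3[PO4^3-]^2
Let s = molar solubility. Then [Pb^2+] = 3s and [PO4^3-] = 2s.
Substituting: Ksp = (3s)^3(2s)^2 = 108s^5
s = (5.4 x 10^-43 / 108)^(1/5) = 1.38 x 10^-9 M
[PO4^3-] = 2s = 2.8 × 10^-9 M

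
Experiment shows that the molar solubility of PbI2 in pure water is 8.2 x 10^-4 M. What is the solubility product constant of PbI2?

Ksp = 2.2 x 10^-9

PbI2(s) <=> Pb^2+ + 2 I^-
Let s = molar solubility. Then [Pb^2+] = s and [I^-] = 2s.
Ksp = [Pb^2+][I^-]^2
So Ksp = s × (2s)^2 = 4s^3
Ksp = 4 × (8.2 × 10^-4)^3 = 2.2 × 10^-9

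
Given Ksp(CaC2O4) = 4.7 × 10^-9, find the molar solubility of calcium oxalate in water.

s = 6.9e-5 M

CaC2O4(s) ⇌ Ca^2+ + C2O4^2-
Ksp = [Ca^2+][C2O4^2-]
For each mole of CaC2O4 that dissolves: [Ca^2+] = s, [C2O4^2-] = s.
Ksp = s^2
s = √(4.7 × 10^-9) = 6.9 × 10^-5 M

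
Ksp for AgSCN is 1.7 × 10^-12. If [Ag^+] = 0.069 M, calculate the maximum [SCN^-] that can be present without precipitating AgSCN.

2.5 x 10^-11 M

AgSCN(s) ⇌ Ag^+(aq) + SCN^-(aq)
Ksp = [Ag^+][SCN^-]
Precipitation begins when Q = Ksp. With [Ag^+] = 0.069 M:
1.7 × 10^-12 = (0.069) × [SCN^-]
[SCN^-] = (1.7 × 10^-12 / 6.9 x 10^-2) = 2.5 × 10^-11 M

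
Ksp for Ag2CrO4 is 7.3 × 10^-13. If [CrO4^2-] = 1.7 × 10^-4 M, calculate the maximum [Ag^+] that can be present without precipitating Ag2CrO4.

[Ag^+] ≈ 6.6e-5 M

Ag2CrO4(s) ⇌ 2 Ag^+(aq) + CrO4^2-(aq)
Ksp = [Ag^+]^2[CrO4^2-]
Precipitation begins when Q = Ksp. With [CrO4^2-] = 1.7 × 10^-4 M:
7.3 × 10^-13 = (1.7 × 10^-4) × [Ag^+]^2
[Ag^+] = (7.3 × 10^-13 / 1.7 × 10^-4)^(1/2) = 6.6 x 10^-5 M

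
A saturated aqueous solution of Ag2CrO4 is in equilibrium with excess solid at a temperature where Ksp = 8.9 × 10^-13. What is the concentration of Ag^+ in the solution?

Ag2CrO4(s) <=> 2 Ag^+ + CrO4^2-
Ksp = [Ag^+]^2[CrO4^2-]
Let s = molar solubility. Then [Ag^+] = 2s and [CrO4^2-] = s.
So Ksp = (2s)^2 × s = 4s^3
Solving, s = (8.9 × 10^-13/4)^(1/3) = 6.06 x 10^-5 M
[Ag^+] = 2s = 1.2 × 10^-4 M

[Ag^+] = 1.2 × 10^-4 M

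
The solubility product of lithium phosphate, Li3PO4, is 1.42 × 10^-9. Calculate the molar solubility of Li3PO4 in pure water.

s = 2.69e-3 M

Li3PO4(s) ⇌ 3 Li^+(aq) + PO4^3-(aq)
Ksp = [Li^+]^3[PO4^3-]
If s mol/L of Li3PO4 dissolves, [Li^+] = 3s and [PO4^3-] = s.
Ksp = (3s)^3s = 27s^4
s^4 = 1.42 × 10^-9 / 27, so s = 2.69 × 10^-3 M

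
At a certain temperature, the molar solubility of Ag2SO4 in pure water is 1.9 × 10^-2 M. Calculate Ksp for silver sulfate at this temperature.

Ksp = 2.7 x 10^-5

Ag2SO4(s) ⇌ 2 Ag^+(aq) + SO4^2-(aq)
Let s = molar solubility. Then [Ag^+] = 2s and [SO4^2-] = s.
Ksp = [Ag^+]^2[SO4^2-]
Ksp = (2s)^2s = 4s^3
Ksp = 4 × (1.9 x 10^-2)^3 = 2.7 x 10^-5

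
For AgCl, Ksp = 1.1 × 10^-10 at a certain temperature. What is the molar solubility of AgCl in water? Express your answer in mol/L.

1.0 × 10^-5 M

AgCl(s) <=> Ag^+(aq) + Cl^-(aq)
Ksp = [Ag^+][Cl^-]
If s mol/L of AgCl dissolves, [Ag^+] = s and [Cl^-] = s.
Ksp = (s)(s) = s^2
s = √(1.1 × 10^-10) = 1.0 x 10^-5 M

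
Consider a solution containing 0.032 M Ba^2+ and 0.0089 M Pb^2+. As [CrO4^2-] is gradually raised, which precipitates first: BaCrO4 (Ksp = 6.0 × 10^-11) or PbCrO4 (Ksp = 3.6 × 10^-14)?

PbCrO4

Precipitation of each salt starts when its ion product equals its Ksp.
For BaCrO4: 6.0 × 10^-11 = 0.032 × [CrO4^2-]  ⇒  [CrO4^2-] = 1.9 × 10^-9 M.
For PbCrO4: 3.6 × 10^-14 = 0.0089 × [CrO4^2-]  ⇒  [CrO4^2-] = 4.0 × 10^-12 M.
The salt with the lower threshold [CrO4^2-] precipitates first: PbCrO4.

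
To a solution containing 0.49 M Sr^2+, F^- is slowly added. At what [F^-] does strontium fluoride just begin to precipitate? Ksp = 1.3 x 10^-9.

SrF2(s) <=> Sr^2+(aq) + 2 F^-(aq)
Ksp = [Sr^2+][F^-]^2
Precipitation begins when Q = Ksp. With [Sr^2+] = 0.49 M:
1.3 x 10^-9 = (0.49) × [F^-]^2
[F^-] = (1.3 x 10^-9 / 4.9 × 10^-1)^(1/2) = 5.2 × 10^-5 M

[F^-] ≈ 5.2 × 10^-5 M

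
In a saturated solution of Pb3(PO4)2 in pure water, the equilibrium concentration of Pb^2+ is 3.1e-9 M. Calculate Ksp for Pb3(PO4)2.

Pb3(PO4)2(s) ⇌ 3 Pb^2+ + 2 PO4^3-
Stoichiometry gives [PO4^3-] = (2/3)[Pb^2+] = 2.07 × 10^-9 M.
Ksp = [Pb^2+]^3[PO4^3-]^2
Ksp = (3.1 × 10^-9)^3 × (2.07 x 10^-9)^2 = 1.3 × 10^-43

Ksp ≈ 1.3 × 10^-43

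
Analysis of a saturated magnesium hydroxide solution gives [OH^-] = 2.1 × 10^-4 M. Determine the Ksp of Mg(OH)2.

Ksp = 4.6e-12

Mg(OH)2(s) <=> Mg^2+ + 2 OH^-
Stoichiometry gives [Mg^2+] = (1/2)[OH^-] = 1.05 × 10^-4 M.
Ksp = [Mg^2+][OH^-]^2
Ksp = 1.05 x 10^-4 × (2.1 x 10^-4)^2 = 4.6 × 10^-12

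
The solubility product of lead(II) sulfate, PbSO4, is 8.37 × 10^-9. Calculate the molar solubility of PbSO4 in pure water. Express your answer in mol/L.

9.15 x 10^-5 M

PbSO4(s) ⇌ Pb^2+ + SO4^2-
Ksp = [Pb^2+][SO4^2-]
Let s = molar solubility. Then [Pb^2+] = s and [SO4^2-] = s.
Ksp = s^2
s = √(8.37 × 10^-9) = 9.15 x 10^-5 M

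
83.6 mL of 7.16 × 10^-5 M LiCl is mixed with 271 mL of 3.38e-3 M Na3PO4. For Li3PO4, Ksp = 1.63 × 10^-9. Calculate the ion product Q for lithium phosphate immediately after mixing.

Total volume = 83.6 + 271 = 354.6 mL.
[Li^+] = 7.16 x 10^-5 × (83.6/354.6) = 1.688 × 10^-5 M
[PO4^3-] = 3.38 × 10^-3 × (271/354.6) = 2.583 × 10^-3 M
Li3PO4(s) <=> 3 Li^+ + PO4^3-, so Q = [Li^+]^3[PO4^3-]
Q = (1.688 × 10^-5)^3(2.583 x 10^-3) = 1.24 x 10^-17
Q < Ksp, so no precipitate of Li3PO4 forms.

Q = 1.24 x 10^-17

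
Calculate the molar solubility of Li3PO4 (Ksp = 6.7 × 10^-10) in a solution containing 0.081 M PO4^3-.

Li3PO4(s) ⇌ 3 Li^+ + PO4^3-
Ksp = [Li^+]^3[PO4^3-]
Let s = moles of Li3PO4 that dissolve per litre. [Li^+] = 3s, [PO4^3-] = 0.081 + s ≈ 0.081 (since the PO4^3- already present dominates).
Ksp ≈ (3s)^3 × 0.081
s = 6.7 x 10^-4 M
Check: s = 6.7 x 10^-4 ≪ 0.081, so the approximation is valid.

6.7 × 10^-4 M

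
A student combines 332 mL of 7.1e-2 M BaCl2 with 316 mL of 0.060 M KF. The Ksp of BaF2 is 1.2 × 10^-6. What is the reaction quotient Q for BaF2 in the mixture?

Total volume = 332 + 316 = 648 mL.
[Ba^2+] = 7.1 × 10^-2 × (332/648) = 3.64 x 10^-2 M
[F^-] = 6.0 × 10^-2 × (316/648) = 2.93 × 10^-2 M
BaF2(s) <=> Ba^2+(aq) + 2 F^-(aq), so Q = [Ba^2+][F^-]^2
Q = (3.64 × 10^-2)(2.93 × 10^-2)^2 = 3.1 x 10^-5
Q > Ksp, so BaF2 will precipitate.

Q ≈ 3.1 × 10^-5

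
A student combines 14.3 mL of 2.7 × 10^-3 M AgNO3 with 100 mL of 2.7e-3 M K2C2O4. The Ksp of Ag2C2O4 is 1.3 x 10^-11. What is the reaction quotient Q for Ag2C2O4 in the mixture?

2.7e-10

Total volume = 14.3 + 100 = 114.3 mL.
[Ag^+] = 2.7 × 10^-3 × (14.3/114.3) = 3.38 × 10^-4 M
[C2O4^2-] = 2.7 × 10^-3 × (100/114.3) = 2.36 x 10^-3 M
Ag2C2O4(s) ⇌ 2 Ag^+(aq) + C2O4^2-(aq), so Q = [Ag^+]^2[C2O4^2-]
Q = (3.38 × 10^-4)^2(2.36 × 10^-3) = 2.7 x 10^-10
Q > Ksp, so Ag2C2O4 will precipitate.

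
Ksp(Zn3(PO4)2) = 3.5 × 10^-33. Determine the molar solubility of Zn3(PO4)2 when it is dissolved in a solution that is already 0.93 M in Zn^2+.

Zn3(PO4)2(s) ⇌ 3 Zn^2+(aq) + 2 PO4^3-(aq)
Ksp = [Zn^2+]^3[PO4^3-]^2
Let s = moles of Zn3(PO4)2 that dissolve per litre. [Zn^2+] = 0.93 + 3s ≈ 0.93, [PO4^3-] = 2s (since the Zn^2+ already present dominates).
Ksp ≈ (0.93)^3 × (2s)^2
s = 3.3 × 10^-17 M
Check: 3s = 9.9 × 10^-17 ≪ 0.93, so the approximation is valid.

s = 3.3 × 10^-17 M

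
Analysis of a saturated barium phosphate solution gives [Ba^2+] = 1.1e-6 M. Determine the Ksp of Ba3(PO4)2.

Ba3(PO4)2(s) <=> 3 Ba^2+ + 2 PO4^3-
Stoichiometry gives [PO4^3-] = (2/3)[Ba^2+] = 7.33 × 10^-7 M.
Ksp = [Ba^2+]^3[PO4^3-]^2
Ksp = (1.1 × 10^-6)^3 × (7.33 × 10^-7)^2 = 7.2 x 10^-31

Ksp = 7.2 × 10^-31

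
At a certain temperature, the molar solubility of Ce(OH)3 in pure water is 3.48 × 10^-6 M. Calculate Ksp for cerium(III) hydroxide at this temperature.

Ce(OH)3(s) ⇌ Ce^3+ + 3 OH^-
Let s = molar solubility. Then [Ce^3+] = s and [OH^-] = 3s.
Ksp = [Ce^3+][OH^-]^3
Ksp = s(3s)^3 = 27s^4
With s = 3.48 × 10^-6: Ksp = 3.96 × 10^-21

3.96e-21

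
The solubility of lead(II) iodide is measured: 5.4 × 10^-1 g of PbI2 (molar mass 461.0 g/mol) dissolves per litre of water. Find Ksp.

Molar solubility s = (5.4 × 10^-1 g/L) / (461.0 g/mol) = 1.17 × 10^-3 M.
PbI2(s) ⇌ Pb^2+ + 2 I^-
Let s = molar solubility. Then [Pb^2+] = s and [I^-] = 2s.
Ksp = [Pb^2+][I^-]^2
So Ksp = s × (2s)^2 = 4s^3
Ksp = 4 × (1.17 × 10^-3)^3 = 6.4 x 10^-9

6.4 × 10^-9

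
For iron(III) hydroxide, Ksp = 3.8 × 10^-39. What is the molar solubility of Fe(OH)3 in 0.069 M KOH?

Fe(OH)3(s) ⇌ Fe^3+ + 3 OH^-
Ksp = [Fe^3+][OH^-]^3
Let s = moles of Fe(OH)3 that dissolve per litre. [Fe^3+] = s, [OH^-] = 0.069 + 3s ≈ 0.069 (since OH^- from KOH dominates).
Ksp ≈ s × (0.069)^3
s = 1.2 × 10^-35 M
Check: 3s = 3.5 × 10^-35 ≪ 0.069, so the approximation is valid.

s = 1.2 × 10^-35 M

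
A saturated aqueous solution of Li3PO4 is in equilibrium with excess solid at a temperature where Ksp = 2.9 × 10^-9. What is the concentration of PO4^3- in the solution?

[PO4^3-] ≈ 3.2 x 10^-3 M

Li3PO4(s) ⇌ 3 Li^+ + PO4^3-
Ksp = [Li^+]^3[PO4^3-]
If s mol/L of Li3PO4 dissolves, [Li^+] = 3s and [PO4^3-] = s.
So Ksp = (3s)^3 × s = 27s^4
s = (2.9 × 10^-9 / 27)^(1/4) = 3.22 x 10^-3 M
[PO4^3-] = s = 3.2 × 10^-3 M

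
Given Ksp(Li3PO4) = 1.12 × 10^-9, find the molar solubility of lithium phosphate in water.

Li3PO4(s) ⇌ 3 Li^+(aq) + PO4^3-(aq)
Ksp = [Li^+]^3[PO4^3-]
For each mole of Li3PO4 that dissolves: [Li^+] = 3s, [PO4^3-] = s.
Ksp = (3s)^3s = 27s^4
s^4 = 1.12 × 10^-9 / 27, so s = 2.54 × 10^-3 M

s = 2.54 × 10^-3 M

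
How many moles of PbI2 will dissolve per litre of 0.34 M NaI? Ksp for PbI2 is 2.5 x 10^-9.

2.2e-8 M

PbI2(s) ⇌ Pb^2+ + 2 I^-
Ksp = [Pb^2+][I^-]^2
If s mol/L dissolves here, [Pb^2+] = s, [I^-] = 0.34 + 2s ≈ 0.34 (since I^- from NaI dominates).
Ksp ≈ s × (0.34)^2
s = 2.2 x 10^-8 M
Check: 2s = 4.3 x 10^-8 ≪ 0.34, so the approximation is valid.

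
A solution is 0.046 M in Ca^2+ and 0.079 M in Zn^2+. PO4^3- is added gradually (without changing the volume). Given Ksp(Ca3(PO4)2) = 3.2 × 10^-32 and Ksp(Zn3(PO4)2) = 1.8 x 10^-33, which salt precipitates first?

Each salt begins to precipitate when Q = Ksp, i.e. when [PO4^3-] reaches its threshold.
For Ca3(PO4)2: 3.2 × 10^-32 = (0.046)^3 × [PO4^3-]^2  ⇒  [PO4^3-] = 1.8 × 10^-14 M.
For Zn3(PO4)2: 1.8 x 10^-33 = (0.079)^3 × [PO4^3-]^2  ⇒  [PO4^3-] = 1.9 × 10^-15 M.
The salt with the lower threshold [PO4^3-] precipitates first: Zn3(PO4)2.

Zn3(PO4)2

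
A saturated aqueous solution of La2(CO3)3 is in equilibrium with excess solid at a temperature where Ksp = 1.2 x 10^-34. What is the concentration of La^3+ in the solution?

1.3 × 10^-7 M

La2(CO3)3(s) ⇌ 2 La^3+(aq) + 3 CO3^2-(aq)
Ksp = [La^3+]^2[CO3^2-]^3
For each mole of La2(CO3)3 that dissolves: [La^3+] = 2s, [CO3^2-] = 3s.
Substituting: Ksp = (2s)^2(3s)^3 = 108s^5
Solving, s = (1.2 x 10^-34/108)^(1/5) = 6.44 × 10^-8 M
[La^3+] = 2s = 1.3 x 10^-7 M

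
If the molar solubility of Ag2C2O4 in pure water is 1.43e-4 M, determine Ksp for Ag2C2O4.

1.17 x 10^-11

Ag2C2O4(s) ⇌ 2 Ag^+ + C2O4^2-
If s mol/L of Ag2C2O4 dissolves, [Ag^+] = 2s and [C2O4^2-] = s.
Ksp = [Ag^+]^2[C2O4^2-]
So Ksp = (2s)^2 × s = 4s^3
With s = 1.43 × 10^-4: Ksp = 1.17 × 10^-11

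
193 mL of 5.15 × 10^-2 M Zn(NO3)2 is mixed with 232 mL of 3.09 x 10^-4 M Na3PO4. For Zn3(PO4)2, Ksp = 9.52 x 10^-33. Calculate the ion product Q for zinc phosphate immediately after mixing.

Q ≈ 3.64e-13

Total volume = 193 + 232 = 425 mL.
[Zn^2+] = 5.15 × 10^-2 × (193/425) = 2.339 × 10^-2 M
[PO4^3-] = 3.09 × 10^-4 × (232/425) = 1.687 × 10^-4 M
Zn3(PO4)2(s) <=> 3 Zn^2+ + 2 PO4^3-, so Q = [Zn^2+]^3[PO4^3-]^2
Q = (2.339 x 10^-2)^3(1.687 × 10^-4)^2 = 3.64 × 10^-13
Q > Ksp, so Zn3(PO4)2 will precipitate.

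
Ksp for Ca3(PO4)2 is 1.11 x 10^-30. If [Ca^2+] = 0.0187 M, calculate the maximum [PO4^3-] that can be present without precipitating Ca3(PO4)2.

Ca3(PO4)2(s) <=> 3 Ca^2+(aq) + 2 PO4^3-(aq)
Ksp = [Ca^2+]^3[PO4^3-]^2
Precipitation begins when Q = Ksp. With [Ca^2+] = 0.0187 M:
1.11 x 10^-30 = (0.0187)^3 × [PO4^3-]^2
[PO4^3-] = (1.11 x 10^-30 / 6.539 × 10^-6)^(1/2) = 4.12 x 10^-13 M

[PO4^3-] ≈ 4.12 x 10^-13 M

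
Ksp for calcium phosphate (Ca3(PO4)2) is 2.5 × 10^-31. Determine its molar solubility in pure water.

Ca3(PO4)2(s) ⇌ 3 Ca^2+(aq) + 2 PO4^3-(aq)
Ksp = [Ca^2+]^3[PO4^3-]^2
If s mol/L of Ca3(PO4)2 dissolves, [Ca^2+] = 3s and [PO4^3-] = 2s.
So Ksp = (3s)^3 × (2s)^2 = 108s^5
s = (2.5 × 10^-31 / 108)^(1/5) = 3.0 x 10^-7 M

3.0e-7 M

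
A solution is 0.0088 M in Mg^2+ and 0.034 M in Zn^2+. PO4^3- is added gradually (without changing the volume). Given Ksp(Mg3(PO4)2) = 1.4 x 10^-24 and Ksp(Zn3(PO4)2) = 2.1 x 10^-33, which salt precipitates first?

Zn3(PO4)2

Precipitation of each salt starts when its ion product equals its Ksp.
For Mg3(PO4)2: 1.4 x 10^-24 = (0.0088)^3 × [PO4^3-]^2  ⇒  [PO4^3-] = 1.4 × 10^-9 M.
For Zn3(PO4)2: 2.1 x 10^-33 = (0.034)^3 × [PO4^3-]^2  ⇒  [PO4^3-] = 7.3 × 10^-15 M.
The salt with the lower threshold [PO4^3-] precipitates first: Zn3(PO4)2.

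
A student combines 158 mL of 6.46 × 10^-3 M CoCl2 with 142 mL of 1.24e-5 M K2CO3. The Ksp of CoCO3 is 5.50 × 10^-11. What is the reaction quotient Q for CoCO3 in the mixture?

Total volume = 158 + 142 = 300 mL.
[Co^2+] = 6.46 x 10^-3 × (158/300) = 3.402 × 10^-3 M
[CO3^2-] = 1.24 × 10^-5 × (142/300) = 5.869 × 10^-6 M
CoCO3(s) <=> Co^2+ + CO3^2-, so Q = [Co^2+][CO3^2-]
Q = (3.402 x 10^-3)(5.869 × 10^-6) = 2.00 × 10^-8
Q > Ksp, so CoCO3 will precipitate.

Q = 2.00 × 10^-8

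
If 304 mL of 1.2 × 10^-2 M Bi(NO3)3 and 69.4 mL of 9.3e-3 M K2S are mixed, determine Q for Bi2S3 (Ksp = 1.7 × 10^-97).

Total volume = 304 + 69.4 = 373.4 mL.
[Bi^3+] = 1.2 × 10^-2 × (304/373.4) = 9.77 x 10^-3 M
[S^2-] = 9.3 × 10^-3 × (69.4/373.4) = 1.73 × 10^-3 M
Bi2S3(s) <=> 2 Bi^3+ + 3 S^2-, so Q = [Bi^3+]^2[S^2-]^3
Q = (9.77 x 10^-3)^2(1.73 x 10^-3)^3 = 4.9 × 10^-13
Q > Ksp, so Bi2S3 will precipitate.

4.9 × 10^-13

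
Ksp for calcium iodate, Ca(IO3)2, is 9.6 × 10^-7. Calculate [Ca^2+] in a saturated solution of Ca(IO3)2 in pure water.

Ca(IO3)2(s) <=> Ca^2+(aq) + 2 IO3^-(aq)
Ksp = [Ca^2+][IO3^-]^2
Let s = molar solubility. Then [Ca^2+] = s and [IO3^-] = 2s.
Ksp = s(2s)^2 = 4s^3
s = (9.6 × 10^-7 / 4)^(1/3) = 6.21 × 10^-3 M
[Ca^2+] = s = 6.2 x 10^-3 M

[Ca^2+] = 6.2e-3 M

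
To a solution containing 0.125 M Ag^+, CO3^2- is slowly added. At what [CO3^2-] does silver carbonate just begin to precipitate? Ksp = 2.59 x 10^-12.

[CO3^2-] ≈ 1.66 x 10^-10 M

Ag2CO3(s) <=> 2 Ag^+ + CO3^2-
Ksp = [Ag^+]^2[CO3^2-]
Precipitation begins when Q = Ksp. With [Ag^+] = 0.125 M:
2.59 x 10^-12 = (0.125)^2 × [CO3^2-]
[CO3^2-] = (2.59 x 10^-12 / 1.563 x 10^-2) = 1.66 × 10^-10 M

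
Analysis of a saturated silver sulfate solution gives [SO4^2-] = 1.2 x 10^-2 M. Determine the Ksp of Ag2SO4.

Ksp ≈ 6.9e-6

Ag2SO4(s) <=> 2 Ag^+ + SO4^2-
Stoichiometry gives [Ag^+] = (2/1)[SO4^2-] = 2.40 × 10^-2 M.
Ksp = [Ag^+]^2[SO4^2-]
Ksp = (2.40 x 10^-2)^2 × 1.2 × 10^-2 = 6.9 × 10^-6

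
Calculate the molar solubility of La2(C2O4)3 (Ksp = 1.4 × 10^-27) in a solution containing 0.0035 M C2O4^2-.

La2(C2O4)3(s) <=> 2 La^3+ + 3 C2O4^2-
Ksp = [La^3+]^2[C2O4^2-]^3
Let s = moles of La2(C2O4)3 that dissolve per litre. [La^3+] = 2s, [C2O4^2-] = 0.0035 + 3s ≈ 0.0035 (common-ion effect: C2O4^2- is already 0.0035 M).
Ksp ≈ (2s)^2 × (0.0035)^3
s = 9.0 × 10^-11 M
Check: 3s = 2.7 x 10^-10 ≪ 0.0035, so the approximation is valid.

s = 9.0 × 10^-11 M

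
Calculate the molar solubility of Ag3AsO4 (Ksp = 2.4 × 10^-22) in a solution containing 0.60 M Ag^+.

1.1e-21 M

Ag3AsO4(s) ⇌ 3 Ag^+ + AsO4^3-
Ksp = [Ag^+]^3[AsO4^3-]
If s mol/L dissolves here, [Ag^+] = 0.60 + 3s ≈ 0.60, [AsO4^3-] = s (since the Ag^+ already present dominates).
Ksp ≈ (0.60)^3 × s
s = 1.1 x 10^-21 M
Check: 3s = 3.3 × 10^-21 ≪ 0.60, so the approximation is valid.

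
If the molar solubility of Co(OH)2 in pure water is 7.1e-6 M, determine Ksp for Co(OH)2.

Co(OH)2(s) ⇌ Co^2+ + 2 OH^-
For each mole of Co(OH)2 that dissolves: [Co^2+] = s, [OH^-] = 2s.
Ksp = [Co^2+][OH^-]^2
So Ksp = s × (2s)^2 = 4s^3
Ksp = 4 × (7.1 × 10^-6)^3 = 1.4 x 10^-15

Ksp = 1.4 × 10^-15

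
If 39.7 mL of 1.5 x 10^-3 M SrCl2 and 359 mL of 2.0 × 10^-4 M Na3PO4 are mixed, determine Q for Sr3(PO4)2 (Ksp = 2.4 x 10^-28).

Total volume = 39.7 + 359 = 398.7 mL.
[Sr^2+] = 1.5 × 10^-3 × (39.7/398.7) = 1.49 × 10^-4 M
[PO4^3-] = 2.0 × 10^-4 × (359/398.7) = 1.80 × 10^-4 M
Sr3(PO4)2(s) ⇌ 3 Sr^2+(aq) + 2 PO4^3-(aq), so Q = [Sr^2+]^3[PO4^3-]^2
Q = (1.49 x 10^-4)^3(1.80 × 10^-4)^2 = 1.1 × 10^-19
Q > Ksp, so Sr3(PO4)2 will precipitate.

Q = 1.1 × 10^-19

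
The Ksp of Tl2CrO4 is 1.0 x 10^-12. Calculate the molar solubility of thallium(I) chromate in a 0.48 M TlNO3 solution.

Tl2CrO4(s) ⇌ 2 Tl^+ + CrO4^2-
Ksp = [Tl^+]^2[CrO4^2-]
Let s = moles of Tl2CrO4 that dissolve per litre. [Tl^+] = 0.48 + 2s ≈ 0.48, [CrO4^2-] = s (common-ion effect: Tl^+ is already 0.48 M).
Ksp ≈ (0.48)^2 × s
s = 4.3 × 10^-12 M
Check: 2s = 8.7 × 10^-12 ≪ 0.48, so the approximation is valid.

s ≈ 4.3e-12 M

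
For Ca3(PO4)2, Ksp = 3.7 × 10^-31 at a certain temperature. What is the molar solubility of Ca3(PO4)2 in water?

Ca3(PO4)2(s) ⇌ 3 Ca^2+(aq) + 2 PO4^3-(aq)
Ksp = [Ca^2+]^3[PO4^3-]^2
Let s = molar solubility. Then [Ca^2+] = 3s and [PO4^3-] = 2s.
Ksp = (3s)^3(2s)^2 = 108s^5
s^5 = 3.7 × 10^-31 / 108, so s = 3.2 × 10^-7 M

s = 3.2 x 10^-7 M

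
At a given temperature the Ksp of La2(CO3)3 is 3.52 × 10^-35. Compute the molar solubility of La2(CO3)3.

5.04 × 10^-8 M

La2(CO3)3(s) <=> 2 La^3+ + 3 CO3^2-
Ksp = [La^3+]^2[CO3^2-]^3
If s mol/L of La2(CO3)3 dissolves, [La^3+] = 2s and [CO3^2-] = 3s.
Ksp = (2s)^2(3s)^3 = 108s^5
Solving, s = (3.52 × 10^-35/108)^(1/5) = 5.04 × 10^-8 M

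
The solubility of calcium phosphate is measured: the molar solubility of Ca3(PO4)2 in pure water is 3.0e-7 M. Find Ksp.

Ksp = 2.6 × 10^-31

Ca3(PO4)2(s) <=> 3 Ca^2+(aq) + 2 PO4^3-(aq)
With molar solubility s: [Ca^2+] = 3s, [PO4^3-] = 2s.
Ksp = [Ca^2+]^3[PO4^3-]^2
So Ksp = (3s)^3 × (2s)^2 = 108s^5
Ksp = 108 × (3.0 × 10^-7)^5 = 2.6 x 10^-31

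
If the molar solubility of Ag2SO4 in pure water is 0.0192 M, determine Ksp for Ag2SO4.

Ag2SO4(s) ⇌ 2 Ag^+(aq) + SO4^2-(aq)
If s mol/L of Ag2SO4 dissolves, [Ag^+] = 2s and [SO4^2-] = s.
Ksp = [Ag^+]^2[SO4^2-]
Ksp = (2s)^2s = 4s^3
With s = 1.92 × 10^-2: Ksp = 2.83 × 10^-5

Ksp ≈ 2.83 × 10^-5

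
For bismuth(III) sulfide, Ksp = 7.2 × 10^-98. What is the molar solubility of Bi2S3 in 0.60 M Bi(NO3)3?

Bi2S3(s) ⇌ 2 Bi^3+(aq) + 3 S^2-(aq)
Ksp = [Bi^3+]^2[S^2-]^3
Let s = moles of Bi2S3 that dissolve per litre. [Bi^3+] = 0.60 + 2s ≈ 0.60, [S^2-] = 3s (common-ion effect: Bi^3+ is already 0.60 M).
Ksp ≈ (0.60)^2 × (3s)^3
s = 1.9 x 10^-33 M
Check: 2s = 3.9 × 10^-33 ≪ 0.60, so the approximation is valid.

s = 1.9 × 10^-33 M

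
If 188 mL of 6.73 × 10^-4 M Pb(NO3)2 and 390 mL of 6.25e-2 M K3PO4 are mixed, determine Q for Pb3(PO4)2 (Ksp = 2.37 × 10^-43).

Total volume = 188 + 390 = 578 mL.
[Pb^2+] = 6.73 x 10^-4 × (188/578) = 2.189 x 10^-4 M
[PO4^3-] = 6.25 x 10^-2 × (390/578) = 4.217 × 10^-2 M
Pb3(PO4)2(s) ⇌ 3 Pb^2+(aq) + 2 PO4^3-(aq), so Q = [Pb^2+]^3[PO4^3-]^2
Q = (2.189 × 10^-4)^3(4.217 × 10^-2)^2 = 1.87 × 10^-14
Q > Ksp, so Pb3(PO4)2 will precipitate.

Q ≈ 1.87e-14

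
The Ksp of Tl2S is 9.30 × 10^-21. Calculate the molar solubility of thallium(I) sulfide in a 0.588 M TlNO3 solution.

2.69e-20 M

Tl2S(s) ⇌ 2 Tl^+ + S^2-
Ksp = [Tl^+]^2[S^2-]
If s mol/L dissolves here, [Tl^+] = 0.588 + 2s ≈ 0.588, [S^2-] = s (Ksp is small, so little additional dissolves).
Ksp ≈ (0.588)^2 × s
s = 2.69 x 10^-20 M
Check: 2s = 5.4 × 10^-20 ≪ 0.588, so the approximation is valid.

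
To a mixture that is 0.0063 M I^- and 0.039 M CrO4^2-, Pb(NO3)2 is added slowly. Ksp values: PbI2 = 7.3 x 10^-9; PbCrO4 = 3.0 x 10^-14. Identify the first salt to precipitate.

PbCrO4

Precipitation of each salt starts when its ion product equals its Ksp.
For PbI2: 7.3 x 10^-9 = (0.0063)^2 × [Pb^2+]  ⇒  [Pb^2+] = 1.8 x 10^-4 M.
For PbCrO4: 3.0 x 10^-14 = 0.039 × [Pb^2+]  ⇒  [Pb^2+] = 7.7 x 10^-13 M.
The salt with the lower threshold [Pb^2+] precipitates first: PbCrO4.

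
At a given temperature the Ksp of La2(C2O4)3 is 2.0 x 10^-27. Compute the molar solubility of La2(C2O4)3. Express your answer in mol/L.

La2(C2O4)3(s) ⇌ 2 La^3+ + 3 C2O4^2-
Ksp = [La^3+]^2[C2O4^2-]^3
For each mole of La2(C2O4)3 that dissolves: [La^3+] = 2s, [C2O4^2-] = 3s.
So Ksp = (2s)^2 × (3s)^3 = 108s^5
s^5 = 2.0 x 10^-27 / 108, so s = 1.8 × 10^-6 M

s = 1.8e-6 M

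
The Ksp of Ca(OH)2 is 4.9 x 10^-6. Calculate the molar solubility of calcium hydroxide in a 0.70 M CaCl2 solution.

Ca(OH)2(s) ⇌ Ca^2+(aq) + 2 OH^-(aq)
Ksp = [Ca^2+][OH^-]^2
If s mol/L dissolves here, [Ca^2+] = 0.70 + s ≈ 0.70, [OH^-] = 2s (Ksp is small, so little additional dissolves).
Ksp ≈ 0.70 × (2s)^2
s = 1.3 × 10^-3 M
Check: s = 1.3 × 10^-3 ≪ 0.70, so the approximation is valid.

1.3e-3 M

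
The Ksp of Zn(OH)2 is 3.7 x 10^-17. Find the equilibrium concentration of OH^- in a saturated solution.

[OH^-] ≈ 4.2e-6 M

Zn(OH)2(s) ⇌ Zn^2+(aq) + 2 OH^-(aq)
Ksp = [Zn^2+][OH^-]^2
With molar solubility s: [Zn^2+] = s, [OH^-] = 2s.
Substituting: Ksp = s(2s)^2 = 4s^3
s = (3.7 x 10^-17 / 4)^(1/3) = 2.10 × 10^-6 M
[OH^-] = 2s = 4.2 × 10^-6 M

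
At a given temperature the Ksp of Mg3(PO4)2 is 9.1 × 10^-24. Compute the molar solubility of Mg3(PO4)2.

s = 9.7e-6 M

Mg3(PO4)2(s) ⇌ 3 Mg^2+(aq) + 2 PO4^3-(aq)
Ksp = [Mg^2+]^3[PO4^3-]^2
For each mole of Mg3(PO4)2 that dissolves: [Mg^2+] = 3s, [PO4^3-] = 2s.
Ksp = (3s)^3(2s)^2 = 108s^5
s^5 = 9.1 × 10^-24 / 108, so s = 9.7 × 10^-6 M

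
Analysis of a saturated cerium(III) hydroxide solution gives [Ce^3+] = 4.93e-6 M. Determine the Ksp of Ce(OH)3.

Ce(OH)3(s) ⇌ Ce^3+(aq) + 3 OH^-(aq)
Stoichiometry gives [OH^-] = (3/1)[Ce^3+] = 1.479 × 10^-5 M.
Ksp = [Ce^3+][OH^-]^3
Ksp = 4.93 × 10^-6 × (1.479 × 10^-5)^3 = 1.59 x 10^-20

1.59e-20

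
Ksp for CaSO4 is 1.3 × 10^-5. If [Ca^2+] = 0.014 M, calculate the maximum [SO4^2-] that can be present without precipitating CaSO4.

CaSO4(s) ⇌ Ca^2+(aq) + SO4^2-(aq)
Ksp = [Ca^2+][SO4^2-]
Precipitation begins when Q = Ksp. With [Ca^2+] = 0.014 M:
1.3 × 10^-5 = (0.014) × [SO4^2-]
[SO4^2-] = (1.3 × 10^-5 / 1.4 × 10^-2) = 9.3 x 10^-4 M

[SO4^2-] = 9.3 x 10^-4 M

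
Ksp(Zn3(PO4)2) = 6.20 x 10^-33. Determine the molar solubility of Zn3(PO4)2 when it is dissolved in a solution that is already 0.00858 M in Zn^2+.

s ≈ 4.95e-14 M

Zn3(PO4)2(s) ⇌ 3 Zn^2+ + 2 PO4^3-
Ksp = [Zn^2+]^3[PO4^3-]^2
If s mol/L dissolves here, [Zn^2+] = 0.00858 + 3s ≈ 0.00858, [PO4^3-] = 2s (since the Zn^2+ already present dominates).
Ksp ≈ (0.00858)^3 × (2s)^2
s = 4.95 × 10^-14 M
Check: 3s = 1.5 × 10^-13 ≪ 0.00858, so the approximation is valid.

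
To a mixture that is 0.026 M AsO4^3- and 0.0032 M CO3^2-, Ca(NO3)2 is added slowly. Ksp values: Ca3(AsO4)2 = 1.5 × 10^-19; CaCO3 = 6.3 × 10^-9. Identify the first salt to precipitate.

CaCO3

Each salt begins to precipitate when Q = Ksp, i.e. when [Ca^2+] reaches its threshold.
For Ca3(AsO4)2: 1.5 × 10^-19 = (0.026)^2 × [Ca^2+]^3  ⇒  [Ca^2+] = 6.1 × 10^-6 M.
For CaCO3: 6.3 × 10^-9 = 0.0032 × [Ca^2+]  ⇒  [Ca^2+] = 2.0 × 10^-6 M.
The salt with the lower threshold [Ca^2+] precipitates first: CaCO3.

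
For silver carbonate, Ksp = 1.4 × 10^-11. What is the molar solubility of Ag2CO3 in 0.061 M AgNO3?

Ag2CO3(s) ⇌ 2 Ag^+(aq) + CO3^2-(aq)
Ksp = [Ag^+]^2[CO3^2-]
Let s = moles of Ag2CO3 that dissolve per litre. [Ag^+] = 0.061 + 2s ≈ 0.061, [CO3^2-] = s (since Ag^+ from AgNO3 dominates).
Ksp ≈ (0.061)^2 × s
s = 3.8 × 10^-9 M
Check: 2s = 7.5 × 10^-9 ≪ 0.061, so the approximation is valid.

3.8e-9 M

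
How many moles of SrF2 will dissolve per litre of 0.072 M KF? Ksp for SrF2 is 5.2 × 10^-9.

s ≈ 1.0e-6 M

SrF2(s) ⇌ Sr^2+ + 2 F^-
Ksp = [Sr^2+][F^-]^2
Let s = moles of SrF2 that dissolve per litre. [Sr^2+] = s, [F^-] = 0.072 + 2s ≈ 0.072 (Ksp is small, so little additional dissolves).
Ksp ≈ s × (0.072)^2
s = 1.0 × 10^-6 M
Check: 2s = 2.0 x 10^-6 ≪ 0.072, so the approximation is valid.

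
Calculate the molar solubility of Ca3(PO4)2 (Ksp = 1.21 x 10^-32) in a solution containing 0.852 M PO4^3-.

Ca3(PO4)2(s) ⇌ 3 Ca^2+(aq) + 2 PO4^3-(aq)
Ksp = [Ca^2+]^3[PO4^3-]^2
Let s be the molar solubility in this solution. [Ca^2+] = 3s, [PO4^3-] = 0.852 + 2s ≈ 0.852 (since the PO4^3- already present dominates).
Ksp ≈ (3s)^3 × (0.852)^2
s = 8.51 × 10^-12 M
Check: 2s = 1.7 × 10^-11 ≪ 0.852, so the approximation is valid.

8.51e-12 M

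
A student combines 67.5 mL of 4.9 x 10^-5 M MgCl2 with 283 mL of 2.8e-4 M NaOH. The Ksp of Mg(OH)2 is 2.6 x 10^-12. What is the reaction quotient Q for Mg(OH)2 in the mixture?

Q = 4.8e-13

Total volume = 67.5 + 283 = 350.5 mL.
[Mg^2+] = 4.9 x 10^-5 × (67.5/350.5) = 9.44 × 10^-6 M
[OH^-] = 2.8 x 10^-4 × (283/350.5) = 2.26 × 10^-4 M
Mg(OH)2(s) ⇌ Mg^2+ + 2 OH^-, so Q = [Mg^2+][OH^-]^2
Q = (9.44 × 10^-6)(2.26 × 10^-4)^2 = 4.8 x 10^-13
Q < Ksp, so no precipitate of Mg(OH)2 forms.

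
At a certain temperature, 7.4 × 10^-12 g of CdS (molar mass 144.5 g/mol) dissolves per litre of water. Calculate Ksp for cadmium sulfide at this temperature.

Ksp ≈ 2.6 × 10^-27

Molar solubility s = (7.4 × 10^-12 g/L) / (144.5 g/mol) = 5.12 x 10^-14 M.
CdS(s) <=> Cd^2+(aq) + S^2-(aq)
Let s = molar solubility. Then [Cd^2+] = s and [S^2-] = s.
Ksp = [Cd^2+][S^2-]
Ksp = s^2
Ksp = (5.12 x 10^-14)^2 = 2.6 × 10^-27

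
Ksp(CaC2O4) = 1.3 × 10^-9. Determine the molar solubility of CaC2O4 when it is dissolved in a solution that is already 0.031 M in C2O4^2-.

s = 4.2 × 10^-8 M

CaC2O4(s) ⇌ Ca^2+(aq) + C2O4^2-(aq)
Ksp = [Ca^2+][C2O4^2-]
If s mol/L dissolves here, [Ca^2+] = s, [C2O4^2-] = 0.031 + s ≈ 0.031 (Ksp is small, so little additional dissolves).
Ksp ≈ s × 0.031
s = 4.2 x 10^-8 M
Check: s = 4.2 × 10^-8 ≪ 0.031, so the approximation is valid.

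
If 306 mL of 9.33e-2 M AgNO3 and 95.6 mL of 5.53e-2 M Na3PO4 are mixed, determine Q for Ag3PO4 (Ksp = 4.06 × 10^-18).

Total volume = 306 + 95.6 = 401.6 mL.
[Ag^+] = 9.33 x 10^-2 × (306/401.6) = 7.109 × 10^-2 M
[PO4^3-] = 5.53 x 10^-2 × (95.6/401.6) = 1.316 x 10^-2 M
Ag3PO4(s) <=> 3 Ag^+ + PO4^3-, so Q = [Ag^+]^3[PO4^3-]
Q = (7.109 x 10^-2)^3(1.316 x 10^-2) = 4.73 x 10^-6
Q > Ksp, so Ag3PO4 will precipitate.

Q ≈ 4.73 × 10^-6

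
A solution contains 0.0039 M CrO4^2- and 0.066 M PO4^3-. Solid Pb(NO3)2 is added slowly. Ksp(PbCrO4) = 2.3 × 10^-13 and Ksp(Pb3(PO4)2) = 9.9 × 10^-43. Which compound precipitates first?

Precipitation of each salt starts when its ion product equals its Ksp.
For PbCrO4: 2.3 × 10^-13 = 0.0039 × [Pb^2+]  ⇒  [Pb^2+] = 5.9 × 10^-11 M.
For Pb3(PO4)2: 9.9 × 10^-43 = (0.066)^2 × [Pb^2+]^3  ⇒  [Pb^2+] = 6.1 × 10^-14 M.
The salt with the lower threshold [Pb^2+] precipitates first: Pb3(PO4)2.

Pb3(PO4)2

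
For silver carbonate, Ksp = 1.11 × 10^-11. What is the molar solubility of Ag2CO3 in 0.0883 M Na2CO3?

Ag2CO3(s) ⇌ 2 Ag^+(aq) + CO3^2-(aq)
Ksp = [Ag^+]^2[CO3^2-]
If s mol/L dissolves here, [Ag^+] = 2s, [CO3^2-] = 0.0883 + s ≈ 0.0883 (common-ion effect: CO3^2- is already 0.0883 M).
Ksp ≈ (2s)^2 × 0.0883
s = 5.61 × 10^-6 M
Check: s = 5.6 × 10^-6 ≪ 0.0883, so the approximation is valid.

s = 5.61e-6 M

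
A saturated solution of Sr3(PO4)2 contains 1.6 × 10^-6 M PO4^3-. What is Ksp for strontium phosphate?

Sr3(PO4)2(s) ⇌ 3 Sr^2+(aq) + 2 PO4^3-(aq)
Stoichiometry gives [Sr^2+] = (3/2)[PO4^3-] = 2.40 x 10^-6 M.
Ksp = [Sr^2+]^3[PO4^3-]^2
Ksp = (2.40 x 10^-6)^3 × (1.6 × 10^-6)^2 = 3.5 × 10^-29

3.5 × 10^-29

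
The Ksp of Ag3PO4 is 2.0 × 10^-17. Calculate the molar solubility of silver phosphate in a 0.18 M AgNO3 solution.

s = 3.4 x 10^-15 M

Ag3PO4(s) <=> 3 Ag^+(aq) + PO4^3-(aq)
Ksp = [Ag^+]^3[PO4^3-]
Let s = moles of Ag3PO4 that dissolve per litre. [Ag^+] = 0.18 + 3s ≈ 0.18, [PO4^3-] = s (common-ion effect: Ag^+ is already 0.18 M).
Ksp ≈ (0.18)^3 × s
s = 3.4 x 10^-15 M
Check: 3s = 1.0 × 10^-14 ≪ 0.18, so the approximation is valid.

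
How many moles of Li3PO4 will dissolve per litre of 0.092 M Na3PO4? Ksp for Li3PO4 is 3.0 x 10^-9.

s ≈ 1.1e-3 M

Li3PO4(s) ⇌ 3 Li^+ + PO4^3-
Ksp = [Li^+]^3[PO4^3-]
Let s = moles of Li3PO4 that dissolve per litre. [Li^+] = 3s, [PO4^3-] = 0.092 + s ≈ 0.092 (since PO4^3- from Na3PO4 dominates).
Ksp ≈ (3s)^3 × 0.092
s = 1.1 × 10^-3 M
Check: s = 1.1 × 10^-3 ≪ 0.092, so the approximation is valid.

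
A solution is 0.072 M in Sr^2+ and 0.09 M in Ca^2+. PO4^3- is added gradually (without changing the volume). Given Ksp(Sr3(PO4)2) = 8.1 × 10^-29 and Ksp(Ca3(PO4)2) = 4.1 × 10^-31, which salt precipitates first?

Each salt begins to precipitate when Q = Ksp, i.e. when [PO4^3-] reaches its threshold.
For Sr3(PO4)2: 8.1 × 10^-29 = (0.072)^3 × [PO4^3-]^2  ⇒  [PO4^3-] = 4.7 x 10^-13 M.
For Ca3(PO4)2: 4.1 × 10^-31 = (0.09)^3 × [PO4^3-]^2  ⇒  [PO4^3-] = 2.4 x 10^-14 M.
The salt with the lower threshold [PO4^3-] precipitates first: Ca3(PO4)2.

Ca3(PO4)2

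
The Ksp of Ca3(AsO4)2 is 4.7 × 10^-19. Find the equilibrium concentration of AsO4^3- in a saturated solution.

1.7 x 10^-4 M

Ca3(AsO4)2(s) ⇌ 3 Ca^2+(aq) + 2 AsO4^3-(aq)
Ksp = [Ca^2+]^3[AsO4^3-]^2
For each mole of Ca3(AsO4)2 that dissolves: [Ca^2+] = 3s, [AsO4^3-] = 2s.
Substituting: Ksp = (3s)^3(2s)^2 = 108s^5
s^5 = 4.7 × 10^-19 / 108, so s = 8.47 × 10^-5 M
[AsO4^3-] = 2s = 1.7 × 10^-4 M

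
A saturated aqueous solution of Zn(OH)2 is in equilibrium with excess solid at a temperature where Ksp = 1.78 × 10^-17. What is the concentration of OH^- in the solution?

Zn(OH)2(s) <=> Zn^2+(aq) + 2 OH^-(aq)
Ksp = [Zn^2+][OH^-]^2
If s mol/L of Zn(OH)2 dissolves, [Zn^2+] = s and [OH^-] = 2s.
Ksp = s(2s)^2 = 4s^3
s = (1.78 × 10^-17 / 4)^(1/3) = 1.645 × 10^-6 M
[OH^-] = 2s = 3.29 x 10^-6 M

3.29e-6 M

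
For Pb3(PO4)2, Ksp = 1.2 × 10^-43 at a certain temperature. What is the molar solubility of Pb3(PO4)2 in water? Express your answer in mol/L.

s ≈ 1.0 × 10^-9 M

Pb3(PO4)2(s) ⇌ 3 Pb^2+ + 2 PO4^3-
Ksp = [Pb^2+]^3[PO4^3-]^2
For each mole of Pb3(PO4)2 that dissolves: [Pb^2+] = 3s, [PO4^3-] = 2s.
Ksp = (3s)^3(2s)^2 = 108s^5
s^5 = 1.2 × 10^-43 / 108, so s = 1.0 × 10^-9 M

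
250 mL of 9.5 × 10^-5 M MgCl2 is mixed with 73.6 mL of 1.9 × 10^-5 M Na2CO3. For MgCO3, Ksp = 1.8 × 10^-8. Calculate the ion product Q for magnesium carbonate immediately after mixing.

Total volume = 250 + 73.6 = 323.6 mL.
[Mg^2+] = 9.5 × 10^-5 × (250/323.6) = 7.34 × 10^-5 M
[CO3^2-] = 1.9 × 10^-5 × (73.6/323.6) = 4.32 × 10^-6 M
MgCO3(s) <=> Mg^2+ + CO3^2-, so Q = [Mg^2+][CO3^2-]
Q = (7.34 × 10^-5)(4.32 × 10^-6) = 3.2 × 10^-10
Q < Ksp, so no precipitate of MgCO3 forms.

Q = 3.2e-10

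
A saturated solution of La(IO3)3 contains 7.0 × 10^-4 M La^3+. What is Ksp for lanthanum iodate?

La(IO3)3(s) ⇌ La^3+(aq) + 3 IO3^-(aq)
Stoichiometry gives [IO3^-] = (3/1)[La^3+] = 2.10 × 10^-3 M.
Ksp = [La^3+][IO3^-]^3
Ksp = 7.0 × 10^-4 × (2.10 × 10^-3)^3 = 6.5 × 10^-12

6.5 x 10^-12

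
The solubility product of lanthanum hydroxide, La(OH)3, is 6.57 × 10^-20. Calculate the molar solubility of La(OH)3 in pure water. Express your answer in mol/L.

La(OH)3(s) ⇌ La^3+ + 3 OH^-
Ksp = [La^3+][OH^-]^3
For each mole of La(OH)3 that dissolves: [La^3+] = s, [OH^-] = 3s.
Substituting: Ksp = s(3s)^3 = 27s^4
s^4 = 6.57 × 10^-20 / 27, so s = 7.02 × 10^-6 M

7.02e-6 M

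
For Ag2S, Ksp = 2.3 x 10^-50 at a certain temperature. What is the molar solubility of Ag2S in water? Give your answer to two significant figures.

Ag2S(s) ⇌ 2 Ag^+(aq) + S^2-(aq)
Ksp = [Ag^+]^2[S^2-]
Let s = molar solubility. Then [Ag^+] = 2s and [S^2-] = s.
Ksp = (2s)^2s = 4s^3
s = (2.3 x 10^-50 / 4)^(1/3) = 1.8 × 10^-17 M

s = 1.8e-17 M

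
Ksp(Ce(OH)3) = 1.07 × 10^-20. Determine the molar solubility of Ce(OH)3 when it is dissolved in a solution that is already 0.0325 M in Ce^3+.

Ce(OH)3(s) ⇌ Ce^3+(aq) + 3 OH^-(aq)
Ksp = [Ce^3+][OH^-]^3
Let s = moles of Ce(OH)3 that dissolve per litre. [Ce^3+] = 0.0325 + s ≈ 0.0325, [OH^-] = 3s (common-ion effect: Ce^3+ is already 0.0325 M).
Ksp ≈ 0.0325 × (3s)^3
s = 2.30 x 10^-7 M
Check: s = 2.3 × 10^-7 ≪ 0.0325, so the approximation is valid.

2.30e-7 M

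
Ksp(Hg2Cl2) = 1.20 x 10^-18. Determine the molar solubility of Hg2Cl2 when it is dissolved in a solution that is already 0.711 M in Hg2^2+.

Hg2Cl2(s) ⇌ Hg2^2+(aq) + 2 Cl^-(aq)
Ksp = [Hg2^2+][Cl^-]^2
If s mol/L dissolves here, [Hg2^2+] = 0.711 + s ≈ 0.711, [Cl^-] = 2s (since the Hg2^2+ already present dominates).
Ksp ≈ 0.711 × (2s)^2
s = 6.50 x 10^-10 M
Check: s = 6.5 × 10^-10 ≪ 0.711, so the approximation is valid.

s = 6.50 × 10^-10 M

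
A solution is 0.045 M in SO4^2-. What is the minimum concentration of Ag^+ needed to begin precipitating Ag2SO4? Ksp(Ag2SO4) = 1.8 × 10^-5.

[Ag^+] = 2.0e-2 M

Ag2SO4(s) ⇌ 2 Ag^+(aq) + SO4^2-(aq)
Ksp = [Ag^+]^2[SO4^2-]
Precipitation begins when Q = Ksp. With [SO4^2-] = 0.045 M:
1.8 × 10^-5 = (0.045) × [Ag^+]^2
[Ag^+] = (1.8 × 10^-5 / 4.5 × 10^-2)^(1/2) = 2.0 × 10^-2 M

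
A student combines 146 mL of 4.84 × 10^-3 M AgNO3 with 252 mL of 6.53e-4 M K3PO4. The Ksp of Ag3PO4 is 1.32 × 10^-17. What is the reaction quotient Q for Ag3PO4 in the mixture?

Q ≈ 2.31 × 10^-12

Total volume = 146 + 252 = 398 mL.
[Ag^+] = 4.84 x 10^-3 × (146/398) = 1.775 x 10^-3 M
[PO4^3-] = 6.53 x 10^-4 × (252/398) = 4.135 × 10^-4 M
Ag3PO4(s) <=> 3 Ag^+ + PO4^3-, so Q = [Ag^+]^3[PO4^3-]
Q = (1.775 × 10^-3)^3(4.135 x 10^-4) = 2.31 × 10^-12
Q > Ksp, so Ag3PO4 will precipitate.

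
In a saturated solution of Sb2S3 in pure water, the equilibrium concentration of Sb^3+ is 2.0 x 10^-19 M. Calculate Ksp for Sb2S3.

Sb2S3(s) <=> 2 Sb^3+(aq) + 3 S^2-(aq)
Stoichiometry gives [S^2-] = (3/2)[Sb^3+] = 3.00 × 10^-19 M.
Ksp = [Sb^3+]^2[S^2-]^3
Ksp = (2.0 × 10^-19)^2 × (3.00 × 10^-19)^3 = 1.1 x 10^-93

Ksp = 1.1 x 10^-93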